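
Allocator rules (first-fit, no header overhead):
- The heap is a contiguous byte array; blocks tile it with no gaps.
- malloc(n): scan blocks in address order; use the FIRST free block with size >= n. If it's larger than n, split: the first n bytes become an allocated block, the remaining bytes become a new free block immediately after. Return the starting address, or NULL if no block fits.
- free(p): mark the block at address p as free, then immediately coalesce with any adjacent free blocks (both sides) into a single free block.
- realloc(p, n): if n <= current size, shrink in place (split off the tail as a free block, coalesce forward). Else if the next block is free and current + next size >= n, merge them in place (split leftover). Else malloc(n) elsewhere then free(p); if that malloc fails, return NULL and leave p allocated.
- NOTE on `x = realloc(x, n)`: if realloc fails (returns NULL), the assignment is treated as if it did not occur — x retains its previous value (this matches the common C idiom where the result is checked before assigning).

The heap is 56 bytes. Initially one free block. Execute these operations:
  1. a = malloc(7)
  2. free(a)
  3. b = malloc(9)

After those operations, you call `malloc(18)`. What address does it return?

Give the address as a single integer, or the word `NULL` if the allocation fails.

Op 1: a = malloc(7) -> a = 0; heap: [0-6 ALLOC][7-55 FREE]
Op 2: free(a) -> (freed a); heap: [0-55 FREE]
Op 3: b = malloc(9) -> b = 0; heap: [0-8 ALLOC][9-55 FREE]
malloc(18): first-fit scan over [0-8 ALLOC][9-55 FREE] -> 9

Answer: 9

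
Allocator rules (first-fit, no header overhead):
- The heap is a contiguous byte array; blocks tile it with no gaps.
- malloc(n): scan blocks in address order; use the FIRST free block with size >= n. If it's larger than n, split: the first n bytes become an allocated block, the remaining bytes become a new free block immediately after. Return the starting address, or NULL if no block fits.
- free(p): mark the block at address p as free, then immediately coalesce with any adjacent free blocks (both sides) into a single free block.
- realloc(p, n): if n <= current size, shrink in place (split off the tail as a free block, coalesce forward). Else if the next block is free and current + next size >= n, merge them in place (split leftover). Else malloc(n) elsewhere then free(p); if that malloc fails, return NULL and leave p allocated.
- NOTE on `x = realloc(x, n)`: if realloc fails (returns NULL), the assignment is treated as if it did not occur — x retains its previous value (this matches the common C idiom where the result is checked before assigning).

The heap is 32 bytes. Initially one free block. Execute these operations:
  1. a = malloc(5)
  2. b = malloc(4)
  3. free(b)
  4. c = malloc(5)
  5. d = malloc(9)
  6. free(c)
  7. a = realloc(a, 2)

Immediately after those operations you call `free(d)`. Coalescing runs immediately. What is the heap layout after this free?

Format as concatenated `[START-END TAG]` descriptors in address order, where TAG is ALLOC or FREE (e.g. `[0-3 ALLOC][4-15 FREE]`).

Answer: [0-1 ALLOC][2-31 FREE]

Derivation:
Op 1: a = malloc(5) -> a = 0; heap: [0-4 ALLOC][5-31 FREE]
Op 2: b = malloc(4) -> b = 5; heap: [0-4 ALLOC][5-8 ALLOC][9-31 FREE]
Op 3: free(b) -> (freed b); heap: [0-4 ALLOC][5-31 FREE]
Op 4: c = malloc(5) -> c = 5; heap: [0-4 ALLOC][5-9 ALLOC][10-31 FREE]
Op 5: d = malloc(9) -> d = 10; heap: [0-4 ALLOC][5-9 ALLOC][10-18 ALLOC][19-31 FREE]
Op 6: free(c) -> (freed c); heap: [0-4 ALLOC][5-9 FREE][10-18 ALLOC][19-31 FREE]
Op 7: a = realloc(a, 2) -> a = 0; heap: [0-1 ALLOC][2-9 FREE][10-18 ALLOC][19-31 FREE]
free(d): d = 10 -> block [10-18 ALLOC]; mark free, coalesce with adjacent free neighbors -> [0-1 ALLOC][2-31 FREE]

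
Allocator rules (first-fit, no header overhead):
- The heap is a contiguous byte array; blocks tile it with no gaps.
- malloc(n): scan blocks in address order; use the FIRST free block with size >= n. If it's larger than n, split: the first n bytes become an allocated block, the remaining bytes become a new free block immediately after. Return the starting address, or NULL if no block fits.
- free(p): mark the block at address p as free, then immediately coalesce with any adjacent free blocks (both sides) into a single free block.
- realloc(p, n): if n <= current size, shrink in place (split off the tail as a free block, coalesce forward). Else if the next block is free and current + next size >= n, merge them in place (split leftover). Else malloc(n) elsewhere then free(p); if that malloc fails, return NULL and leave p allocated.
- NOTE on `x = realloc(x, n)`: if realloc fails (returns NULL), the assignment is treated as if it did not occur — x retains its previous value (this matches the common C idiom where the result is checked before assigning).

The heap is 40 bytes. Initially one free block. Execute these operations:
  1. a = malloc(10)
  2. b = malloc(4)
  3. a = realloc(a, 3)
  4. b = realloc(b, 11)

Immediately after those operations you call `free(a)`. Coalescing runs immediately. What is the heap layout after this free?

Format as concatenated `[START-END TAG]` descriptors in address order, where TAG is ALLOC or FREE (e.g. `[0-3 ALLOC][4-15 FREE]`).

Op 1: a = malloc(10) -> a = 0; heap: [0-9 ALLOC][10-39 FREE]
Op 2: b = malloc(4) -> b = 10; heap: [0-9 ALLOC][10-13 ALLOC][14-39 FREE]
Op 3: a = realloc(a, 3) -> a = 0; heap: [0-2 ALLOC][3-9 FREE][10-13 ALLOC][14-39 FREE]
Op 4: b = realloc(b, 11) -> b = 10; heap: [0-2 ALLOC][3-9 FREE][10-20 ALLOC][21-39 FREE]
free(a): a = 0 -> block [0-2 ALLOC]; mark free, coalesce with adjacent free neighbors -> [0-9 FREE][10-20 ALLOC][21-39 FREE]

Answer: [0-9 FREE][10-20 ALLOC][21-39 FREE]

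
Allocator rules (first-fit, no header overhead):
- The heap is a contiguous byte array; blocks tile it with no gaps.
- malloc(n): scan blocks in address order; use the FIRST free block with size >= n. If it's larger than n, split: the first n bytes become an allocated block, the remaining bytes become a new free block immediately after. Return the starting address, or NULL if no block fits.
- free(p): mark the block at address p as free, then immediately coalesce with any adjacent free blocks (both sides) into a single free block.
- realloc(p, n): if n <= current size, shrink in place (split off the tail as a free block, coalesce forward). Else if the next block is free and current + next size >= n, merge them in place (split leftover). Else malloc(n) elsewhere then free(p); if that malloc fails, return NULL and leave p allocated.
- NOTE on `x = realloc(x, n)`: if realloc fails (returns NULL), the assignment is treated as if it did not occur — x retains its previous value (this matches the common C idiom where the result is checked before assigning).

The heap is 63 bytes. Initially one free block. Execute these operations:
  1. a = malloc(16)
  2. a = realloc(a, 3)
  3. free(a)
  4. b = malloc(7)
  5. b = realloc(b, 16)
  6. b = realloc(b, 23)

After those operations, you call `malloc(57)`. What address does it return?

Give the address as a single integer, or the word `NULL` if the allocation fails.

Op 1: a = malloc(16) -> a = 0; heap: [0-15 ALLOC][16-62 FREE]
Op 2: a = realloc(a, 3) -> a = 0; heap: [0-2 ALLOC][3-62 FREE]
Op 3: free(a) -> (freed a); heap: [0-62 FREE]
Op 4: b = malloc(7) -> b = 0; heap: [0-6 ALLOC][7-62 FREE]
Op 5: b = realloc(b, 16) -> b = 0; heap: [0-15 ALLOC][16-62 FREE]
Op 6: b = realloc(b, 23) -> b = 0; heap: [0-22 ALLOC][23-62 FREE]
malloc(57): first-fit scan over [0-22 ALLOC][23-62 FREE] -> NULL

Answer: NULL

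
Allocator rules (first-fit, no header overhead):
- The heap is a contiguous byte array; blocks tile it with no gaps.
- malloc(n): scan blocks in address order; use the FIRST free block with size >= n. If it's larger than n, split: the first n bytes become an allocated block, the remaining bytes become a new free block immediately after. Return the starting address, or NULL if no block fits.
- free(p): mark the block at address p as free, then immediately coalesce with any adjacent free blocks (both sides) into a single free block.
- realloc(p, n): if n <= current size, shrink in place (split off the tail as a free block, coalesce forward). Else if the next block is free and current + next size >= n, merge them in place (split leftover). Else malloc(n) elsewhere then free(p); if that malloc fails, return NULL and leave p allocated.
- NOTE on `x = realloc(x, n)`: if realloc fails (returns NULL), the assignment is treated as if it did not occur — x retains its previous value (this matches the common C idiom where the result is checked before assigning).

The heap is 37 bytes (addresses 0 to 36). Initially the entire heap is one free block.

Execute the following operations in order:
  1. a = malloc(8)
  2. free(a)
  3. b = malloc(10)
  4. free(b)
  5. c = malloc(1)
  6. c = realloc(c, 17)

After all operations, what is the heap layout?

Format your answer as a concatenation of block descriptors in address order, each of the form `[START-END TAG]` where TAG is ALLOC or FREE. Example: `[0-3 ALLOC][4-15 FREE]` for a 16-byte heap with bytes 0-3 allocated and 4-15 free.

Op 1: a = malloc(8) -> a = 0; heap: [0-7 ALLOC][8-36 FREE]
Op 2: free(a) -> (freed a); heap: [0-36 FREE]
Op 3: b = malloc(10) -> b = 0; heap: [0-9 ALLOC][10-36 FREE]
Op 4: free(b) -> (freed b); heap: [0-36 FREE]
Op 5: c = malloc(1) -> c = 0; heap: [0-0 ALLOC][1-36 FREE]
Op 6: c = realloc(c, 17) -> c = 0; heap: [0-16 ALLOC][17-36 FREE]

Answer: [0-16 ALLOC][17-36 FREE]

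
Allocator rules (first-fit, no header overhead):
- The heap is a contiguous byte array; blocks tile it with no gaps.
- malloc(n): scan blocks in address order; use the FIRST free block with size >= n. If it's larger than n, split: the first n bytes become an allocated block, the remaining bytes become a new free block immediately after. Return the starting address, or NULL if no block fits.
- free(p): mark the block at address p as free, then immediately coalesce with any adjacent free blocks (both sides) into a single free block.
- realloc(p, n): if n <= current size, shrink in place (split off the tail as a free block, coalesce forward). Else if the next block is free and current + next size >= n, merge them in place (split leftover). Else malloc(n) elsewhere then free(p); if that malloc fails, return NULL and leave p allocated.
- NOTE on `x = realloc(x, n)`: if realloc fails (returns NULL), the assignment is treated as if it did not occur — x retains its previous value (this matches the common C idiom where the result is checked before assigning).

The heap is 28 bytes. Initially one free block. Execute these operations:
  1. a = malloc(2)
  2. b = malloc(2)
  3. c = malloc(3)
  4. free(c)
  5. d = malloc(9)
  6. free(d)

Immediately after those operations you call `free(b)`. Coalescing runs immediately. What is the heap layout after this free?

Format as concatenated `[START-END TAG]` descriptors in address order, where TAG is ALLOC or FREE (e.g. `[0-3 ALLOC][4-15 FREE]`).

Op 1: a = malloc(2) -> a = 0; heap: [0-1 ALLOC][2-27 FREE]
Op 2: b = malloc(2) -> b = 2; heap: [0-1 ALLOC][2-3 ALLOC][4-27 FREE]
Op 3: c = malloc(3) -> c = 4; heap: [0-1 ALLOC][2-3 ALLOC][4-6 ALLOC][7-27 FREE]
Op 4: free(c) -> (freed c); heap: [0-1 ALLOC][2-3 ALLOC][4-27 FREE]
Op 5: d = malloc(9) -> d = 4; heap: [0-1 ALLOC][2-3 ALLOC][4-12 ALLOC][13-27 FREE]
Op 6: free(d) -> (freed d); heap: [0-1 ALLOC][2-3 ALLOC][4-27 FREE]
free(b): b = 2 -> block [2-3 ALLOC]; mark free, coalesce with adjacent free neighbors -> [0-1 ALLOC][2-27 FREE]

Answer: [0-1 ALLOC][2-27 FREE]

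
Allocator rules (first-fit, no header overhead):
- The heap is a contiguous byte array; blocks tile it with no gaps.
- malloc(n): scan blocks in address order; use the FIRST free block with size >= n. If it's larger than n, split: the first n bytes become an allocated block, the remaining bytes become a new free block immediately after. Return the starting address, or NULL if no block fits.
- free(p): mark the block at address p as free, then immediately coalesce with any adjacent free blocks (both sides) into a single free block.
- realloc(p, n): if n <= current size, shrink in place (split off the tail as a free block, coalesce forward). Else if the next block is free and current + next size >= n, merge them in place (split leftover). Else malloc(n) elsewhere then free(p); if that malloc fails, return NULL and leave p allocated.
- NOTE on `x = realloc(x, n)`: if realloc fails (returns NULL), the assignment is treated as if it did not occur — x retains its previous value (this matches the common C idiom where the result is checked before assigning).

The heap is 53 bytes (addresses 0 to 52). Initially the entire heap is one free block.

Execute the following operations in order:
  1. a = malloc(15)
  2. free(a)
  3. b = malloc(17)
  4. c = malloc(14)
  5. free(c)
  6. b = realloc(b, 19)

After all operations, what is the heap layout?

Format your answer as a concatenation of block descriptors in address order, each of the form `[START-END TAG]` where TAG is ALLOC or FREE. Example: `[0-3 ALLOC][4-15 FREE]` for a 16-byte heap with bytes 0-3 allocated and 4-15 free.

Answer: [0-18 ALLOC][19-52 FREE]

Derivation:
Op 1: a = malloc(15) -> a = 0; heap: [0-14 ALLOC][15-52 FREE]
Op 2: free(a) -> (freed a); heap: [0-52 FREE]
Op 3: b = malloc(17) -> b = 0; heap: [0-16 ALLOC][17-52 FREE]
Op 4: c = malloc(14) -> c = 17; heap: [0-16 ALLOC][17-30 ALLOC][31-52 FREE]
Op 5: free(c) -> (freed c); heap: [0-16 ALLOC][17-52 FREE]
Op 6: b = realloc(b, 19) -> b = 0; heap: [0-18 ALLOC][19-52 FREE]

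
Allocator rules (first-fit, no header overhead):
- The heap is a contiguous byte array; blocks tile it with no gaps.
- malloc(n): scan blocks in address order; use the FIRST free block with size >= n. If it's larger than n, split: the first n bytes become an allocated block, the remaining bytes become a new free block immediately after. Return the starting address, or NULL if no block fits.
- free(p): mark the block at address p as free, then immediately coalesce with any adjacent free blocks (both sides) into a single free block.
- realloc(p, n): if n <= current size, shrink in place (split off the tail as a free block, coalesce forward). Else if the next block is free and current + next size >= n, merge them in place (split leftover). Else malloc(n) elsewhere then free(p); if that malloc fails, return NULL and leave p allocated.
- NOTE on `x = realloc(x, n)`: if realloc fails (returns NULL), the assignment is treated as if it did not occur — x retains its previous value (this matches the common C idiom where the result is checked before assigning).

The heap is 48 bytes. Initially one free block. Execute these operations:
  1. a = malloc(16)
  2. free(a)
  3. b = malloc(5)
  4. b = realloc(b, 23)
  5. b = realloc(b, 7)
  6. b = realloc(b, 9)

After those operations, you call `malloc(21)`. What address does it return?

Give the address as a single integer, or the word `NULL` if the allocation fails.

Op 1: a = malloc(16) -> a = 0; heap: [0-15 ALLOC][16-47 FREE]
Op 2: free(a) -> (freed a); heap: [0-47 FREE]
Op 3: b = malloc(5) -> b = 0; heap: [0-4 ALLOC][5-47 FREE]
Op 4: b = realloc(b, 23) -> b = 0; heap: [0-22 ALLOC][23-47 FREE]
Op 5: b = realloc(b, 7) -> b = 0; heap: [0-6 ALLOC][7-47 FREE]
Op 6: b = realloc(b, 9) -> b = 0; heap: [0-8 ALLOC][9-47 FREE]
malloc(21): first-fit scan over [0-8 ALLOC][9-47 FREE] -> 9

Answer: 9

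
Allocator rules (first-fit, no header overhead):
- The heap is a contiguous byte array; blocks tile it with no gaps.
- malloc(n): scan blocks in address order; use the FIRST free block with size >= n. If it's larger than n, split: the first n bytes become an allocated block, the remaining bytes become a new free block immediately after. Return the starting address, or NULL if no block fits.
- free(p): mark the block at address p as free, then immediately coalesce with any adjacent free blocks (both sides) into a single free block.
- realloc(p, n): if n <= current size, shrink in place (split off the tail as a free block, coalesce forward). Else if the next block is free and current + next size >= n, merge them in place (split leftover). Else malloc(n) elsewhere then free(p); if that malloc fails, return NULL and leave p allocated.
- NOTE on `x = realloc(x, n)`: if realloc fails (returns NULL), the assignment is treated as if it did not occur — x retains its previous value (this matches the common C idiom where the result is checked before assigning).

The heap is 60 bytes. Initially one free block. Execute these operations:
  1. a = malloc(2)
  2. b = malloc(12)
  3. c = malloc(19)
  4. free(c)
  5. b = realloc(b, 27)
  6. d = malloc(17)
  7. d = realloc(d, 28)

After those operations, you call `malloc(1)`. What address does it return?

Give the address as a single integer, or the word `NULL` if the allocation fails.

Answer: 57

Derivation:
Op 1: a = malloc(2) -> a = 0; heap: [0-1 ALLOC][2-59 FREE]
Op 2: b = malloc(12) -> b = 2; heap: [0-1 ALLOC][2-13 ALLOC][14-59 FREE]
Op 3: c = malloc(19) -> c = 14; heap: [0-1 ALLOC][2-13 ALLOC][14-32 ALLOC][33-59 FREE]
Op 4: free(c) -> (freed c); heap: [0-1 ALLOC][2-13 ALLOC][14-59 FREE]
Op 5: b = realloc(b, 27) -> b = 2; heap: [0-1 ALLOC][2-28 ALLOC][29-59 FREE]
Op 6: d = malloc(17) -> d = 29; heap: [0-1 ALLOC][2-28 ALLOC][29-45 ALLOC][46-59 FREE]
Op 7: d = realloc(d, 28) -> d = 29; heap: [0-1 ALLOC][2-28 ALLOC][29-56 ALLOC][57-59 FREE]
malloc(1): first-fit scan over [0-1 ALLOC][2-28 ALLOC][29-56 ALLOC][57-59 FREE] -> 57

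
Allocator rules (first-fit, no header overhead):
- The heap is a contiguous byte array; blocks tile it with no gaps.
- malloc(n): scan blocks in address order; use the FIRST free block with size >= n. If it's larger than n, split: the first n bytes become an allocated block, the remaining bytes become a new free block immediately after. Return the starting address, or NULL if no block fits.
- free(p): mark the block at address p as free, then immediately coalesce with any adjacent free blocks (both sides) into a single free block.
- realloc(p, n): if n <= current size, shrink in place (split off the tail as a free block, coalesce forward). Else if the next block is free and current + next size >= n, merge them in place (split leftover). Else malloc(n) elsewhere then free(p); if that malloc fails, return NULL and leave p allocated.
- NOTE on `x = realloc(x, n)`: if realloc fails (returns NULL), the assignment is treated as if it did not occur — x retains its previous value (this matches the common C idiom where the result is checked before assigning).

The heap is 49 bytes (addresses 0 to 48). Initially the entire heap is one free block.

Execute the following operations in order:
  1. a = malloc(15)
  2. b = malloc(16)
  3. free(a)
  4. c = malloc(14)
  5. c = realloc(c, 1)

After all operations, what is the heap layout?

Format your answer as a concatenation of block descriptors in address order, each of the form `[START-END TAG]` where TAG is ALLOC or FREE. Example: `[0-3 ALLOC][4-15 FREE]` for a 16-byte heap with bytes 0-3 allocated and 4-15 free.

Op 1: a = malloc(15) -> a = 0; heap: [0-14 ALLOC][15-48 FREE]
Op 2: b = malloc(16) -> b = 15; heap: [0-14 ALLOC][15-30 ALLOC][31-48 FREE]
Op 3: free(a) -> (freed a); heap: [0-14 FREE][15-30 ALLOC][31-48 FREE]
Op 4: c = malloc(14) -> c = 0; heap: [0-13 ALLOC][14-14 FREE][15-30 ALLOC][31-48 FREE]
Op 5: c = realloc(c, 1) -> c = 0; heap: [0-0 ALLOC][1-14 FREE][15-30 ALLOC][31-48 FREE]

Answer: [0-0 ALLOC][1-14 FREE][15-30 ALLOC][31-48 FREE]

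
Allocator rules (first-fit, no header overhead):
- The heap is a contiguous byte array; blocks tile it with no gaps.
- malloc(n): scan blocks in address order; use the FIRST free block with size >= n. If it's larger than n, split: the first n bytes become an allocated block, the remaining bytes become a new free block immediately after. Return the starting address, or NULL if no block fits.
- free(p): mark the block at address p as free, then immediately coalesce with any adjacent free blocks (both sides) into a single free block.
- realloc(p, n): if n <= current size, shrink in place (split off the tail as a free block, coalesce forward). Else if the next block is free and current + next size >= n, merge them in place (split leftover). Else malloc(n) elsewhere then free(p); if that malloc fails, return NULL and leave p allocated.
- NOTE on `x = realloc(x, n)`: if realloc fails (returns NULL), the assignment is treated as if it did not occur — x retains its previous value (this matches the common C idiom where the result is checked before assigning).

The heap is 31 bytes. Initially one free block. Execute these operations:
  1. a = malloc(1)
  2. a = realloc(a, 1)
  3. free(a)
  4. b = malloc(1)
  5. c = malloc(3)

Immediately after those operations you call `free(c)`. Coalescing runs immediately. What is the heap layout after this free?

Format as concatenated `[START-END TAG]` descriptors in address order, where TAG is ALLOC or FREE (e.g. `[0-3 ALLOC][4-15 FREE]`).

Answer: [0-0 ALLOC][1-30 FREE]

Derivation:
Op 1: a = malloc(1) -> a = 0; heap: [0-0 ALLOC][1-30 FREE]
Op 2: a = realloc(a, 1) -> a = 0; heap: [0-0 ALLOC][1-30 FREE]
Op 3: free(a) -> (freed a); heap: [0-30 FREE]
Op 4: b = malloc(1) -> b = 0; heap: [0-0 ALLOC][1-30 FREE]
Op 5: c = malloc(3) -> c = 1; heap: [0-0 ALLOC][1-3 ALLOC][4-30 FREE]
free(c): c = 1 -> block [1-3 ALLOC]; mark free, coalesce with adjacent free neighbors -> [0-0 ALLOC][1-30 FREE]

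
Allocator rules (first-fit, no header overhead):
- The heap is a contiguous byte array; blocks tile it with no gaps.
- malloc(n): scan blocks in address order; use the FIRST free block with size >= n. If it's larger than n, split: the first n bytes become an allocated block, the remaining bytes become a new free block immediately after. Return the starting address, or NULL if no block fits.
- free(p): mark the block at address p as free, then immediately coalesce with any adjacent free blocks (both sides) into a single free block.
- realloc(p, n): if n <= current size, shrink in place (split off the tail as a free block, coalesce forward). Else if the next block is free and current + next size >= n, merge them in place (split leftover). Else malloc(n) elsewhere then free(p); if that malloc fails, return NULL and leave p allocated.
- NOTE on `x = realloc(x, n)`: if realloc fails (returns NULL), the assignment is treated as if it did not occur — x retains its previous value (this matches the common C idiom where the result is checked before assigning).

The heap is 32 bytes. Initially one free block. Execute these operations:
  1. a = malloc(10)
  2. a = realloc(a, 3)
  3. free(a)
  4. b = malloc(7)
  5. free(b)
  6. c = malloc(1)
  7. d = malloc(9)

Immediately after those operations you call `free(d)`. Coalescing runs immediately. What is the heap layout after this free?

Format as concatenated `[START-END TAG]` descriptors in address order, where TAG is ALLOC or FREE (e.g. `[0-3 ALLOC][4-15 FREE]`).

Op 1: a = malloc(10) -> a = 0; heap: [0-9 ALLOC][10-31 FREE]
Op 2: a = realloc(a, 3) -> a = 0; heap: [0-2 ALLOC][3-31 FREE]
Op 3: free(a) -> (freed a); heap: [0-31 FREE]
Op 4: b = malloc(7) -> b = 0; heap: [0-6 ALLOC][7-31 FREE]
Op 5: free(b) -> (freed b); heap: [0-31 FREE]
Op 6: c = malloc(1) -> c = 0; heap: [0-0 ALLOC][1-31 FREE]
Op 7: d = malloc(9) -> d = 1; heap: [0-0 ALLOC][1-9 ALLOC][10-31 FREE]
free(d): d = 1 -> block [1-9 ALLOC]; mark free, coalesce with adjacent free neighbors -> [0-0 ALLOC][1-31 FREE]

Answer: [0-0 ALLOC][1-31 FREE]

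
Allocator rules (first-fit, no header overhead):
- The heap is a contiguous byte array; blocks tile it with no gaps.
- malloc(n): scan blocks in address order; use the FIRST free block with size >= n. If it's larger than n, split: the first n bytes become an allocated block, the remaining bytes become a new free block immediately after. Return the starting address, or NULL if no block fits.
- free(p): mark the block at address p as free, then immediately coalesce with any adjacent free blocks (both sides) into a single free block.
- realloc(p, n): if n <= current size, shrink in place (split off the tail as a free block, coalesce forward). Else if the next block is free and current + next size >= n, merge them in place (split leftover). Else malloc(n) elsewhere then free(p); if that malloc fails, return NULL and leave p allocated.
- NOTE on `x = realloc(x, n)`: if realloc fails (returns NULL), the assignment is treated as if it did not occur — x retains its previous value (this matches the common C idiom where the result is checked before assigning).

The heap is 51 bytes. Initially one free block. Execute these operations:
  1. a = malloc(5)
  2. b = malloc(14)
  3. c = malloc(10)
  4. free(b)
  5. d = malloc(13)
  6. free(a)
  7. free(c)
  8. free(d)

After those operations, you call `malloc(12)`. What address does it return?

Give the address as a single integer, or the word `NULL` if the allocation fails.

Op 1: a = malloc(5) -> a = 0; heap: [0-4 ALLOC][5-50 FREE]
Op 2: b = malloc(14) -> b = 5; heap: [0-4 ALLOC][5-18 ALLOC][19-50 FREE]
Op 3: c = malloc(10) -> c = 19; heap: [0-4 ALLOC][5-18 ALLOC][19-28 ALLOC][29-50 FREE]
Op 4: free(b) -> (freed b); heap: [0-4 ALLOC][5-18 FREE][19-28 ALLOC][29-50 FREE]
Op 5: d = malloc(13) -> d = 5; heap: [0-4 ALLOC][5-17 ALLOC][18-18 FREE][19-28 ALLOC][29-50 FREE]
Op 6: free(a) -> (freed a); heap: [0-4 FREE][5-17 ALLOC][18-18 FREE][19-28 ALLOC][29-50 FREE]
Op 7: free(c) -> (freed c); heap: [0-4 FREE][5-17 ALLOC][18-50 FREE]
Op 8: free(d) -> (freed d); heap: [0-50 FREE]
malloc(12): first-fit scan over [0-50 FREE] -> 0

Answer: 0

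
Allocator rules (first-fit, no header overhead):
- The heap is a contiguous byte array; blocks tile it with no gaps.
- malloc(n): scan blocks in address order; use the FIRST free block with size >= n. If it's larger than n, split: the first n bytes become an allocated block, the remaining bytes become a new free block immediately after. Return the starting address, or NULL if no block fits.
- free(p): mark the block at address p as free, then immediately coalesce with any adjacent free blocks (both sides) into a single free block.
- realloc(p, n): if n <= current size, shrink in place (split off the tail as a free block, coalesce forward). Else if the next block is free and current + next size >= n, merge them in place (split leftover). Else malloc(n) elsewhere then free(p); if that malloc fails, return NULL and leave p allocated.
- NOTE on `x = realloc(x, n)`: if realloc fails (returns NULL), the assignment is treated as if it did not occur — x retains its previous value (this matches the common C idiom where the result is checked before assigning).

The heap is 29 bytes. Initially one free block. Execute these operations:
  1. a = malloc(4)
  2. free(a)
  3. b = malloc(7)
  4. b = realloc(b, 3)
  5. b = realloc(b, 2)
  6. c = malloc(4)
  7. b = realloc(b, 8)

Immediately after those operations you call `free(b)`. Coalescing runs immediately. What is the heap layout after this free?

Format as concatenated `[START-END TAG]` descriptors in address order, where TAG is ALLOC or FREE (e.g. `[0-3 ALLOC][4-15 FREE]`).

Answer: [0-1 FREE][2-5 ALLOC][6-28 FREE]

Derivation:
Op 1: a = malloc(4) -> a = 0; heap: [0-3 ALLOC][4-28 FREE]
Op 2: free(a) -> (freed a); heap: [0-28 FREE]
Op 3: b = malloc(7) -> b = 0; heap: [0-6 ALLOC][7-28 FREE]
Op 4: b = realloc(b, 3) -> b = 0; heap: [0-2 ALLOC][3-28 FREE]
Op 5: b = realloc(b, 2) -> b = 0; heap: [0-1 ALLOC][2-28 FREE]
Op 6: c = malloc(4) -> c = 2; heap: [0-1 ALLOC][2-5 ALLOC][6-28 FREE]
Op 7: b = realloc(b, 8) -> b = 6; heap: [0-1 FREE][2-5 ALLOC][6-13 ALLOC][14-28 FREE]
free(b): b = 6 -> block [6-13 ALLOC]; mark free, coalesce with adjacent free neighbors -> [0-1 FREE][2-5 ALLOC][6-28 FREE]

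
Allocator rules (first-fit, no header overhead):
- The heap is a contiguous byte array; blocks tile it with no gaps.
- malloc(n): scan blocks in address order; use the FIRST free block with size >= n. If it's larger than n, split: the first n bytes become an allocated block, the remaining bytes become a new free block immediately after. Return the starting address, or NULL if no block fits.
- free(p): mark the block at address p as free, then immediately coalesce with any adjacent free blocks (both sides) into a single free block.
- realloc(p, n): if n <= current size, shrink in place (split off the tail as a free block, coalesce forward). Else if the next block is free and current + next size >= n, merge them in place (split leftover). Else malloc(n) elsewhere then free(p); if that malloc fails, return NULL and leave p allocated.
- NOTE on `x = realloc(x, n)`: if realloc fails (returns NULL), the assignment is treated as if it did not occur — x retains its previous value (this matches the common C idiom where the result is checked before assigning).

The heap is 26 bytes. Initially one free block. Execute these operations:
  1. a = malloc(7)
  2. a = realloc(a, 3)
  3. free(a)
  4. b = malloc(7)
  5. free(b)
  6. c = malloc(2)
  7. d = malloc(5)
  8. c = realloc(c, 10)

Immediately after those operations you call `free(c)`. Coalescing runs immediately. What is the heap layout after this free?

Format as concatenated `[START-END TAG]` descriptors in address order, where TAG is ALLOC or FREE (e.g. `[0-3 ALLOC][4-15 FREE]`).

Answer: [0-1 FREE][2-6 ALLOC][7-25 FREE]

Derivation:
Op 1: a = malloc(7) -> a = 0; heap: [0-6 ALLOC][7-25 FREE]
Op 2: a = realloc(a, 3) -> a = 0; heap: [0-2 ALLOC][3-25 FREE]
Op 3: free(a) -> (freed a); heap: [0-25 FREE]
Op 4: b = malloc(7) -> b = 0; heap: [0-6 ALLOC][7-25 FREE]
Op 5: free(b) -> (freed b); heap: [0-25 FREE]
Op 6: c = malloc(2) -> c = 0; heap: [0-1 ALLOC][2-25 FREE]
Op 7: d = malloc(5) -> d = 2; heap: [0-1 ALLOC][2-6 ALLOC][7-25 FREE]
Op 8: c = realloc(c, 10) -> c = 7; heap: [0-1 FREE][2-6 ALLOC][7-16 ALLOC][17-25 FREE]
free(c): c = 7 -> block [7-16 ALLOC]; mark free, coalesce with adjacent free neighbors -> [0-1 FREE][2-6 ALLOC][7-25 FREE]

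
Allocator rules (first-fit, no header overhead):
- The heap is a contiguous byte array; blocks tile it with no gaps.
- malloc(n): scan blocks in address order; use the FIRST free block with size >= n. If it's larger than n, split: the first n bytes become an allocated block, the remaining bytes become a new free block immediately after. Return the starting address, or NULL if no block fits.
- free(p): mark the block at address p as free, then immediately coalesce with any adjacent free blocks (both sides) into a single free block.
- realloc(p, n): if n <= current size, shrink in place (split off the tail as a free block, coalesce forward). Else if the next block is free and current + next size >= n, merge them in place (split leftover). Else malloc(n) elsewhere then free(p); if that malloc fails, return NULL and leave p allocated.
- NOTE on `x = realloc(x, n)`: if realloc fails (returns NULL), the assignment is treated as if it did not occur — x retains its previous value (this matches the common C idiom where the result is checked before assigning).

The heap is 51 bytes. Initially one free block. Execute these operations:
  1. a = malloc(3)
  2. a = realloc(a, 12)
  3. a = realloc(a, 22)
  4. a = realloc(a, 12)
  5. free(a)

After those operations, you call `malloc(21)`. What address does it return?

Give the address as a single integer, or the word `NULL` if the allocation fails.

Op 1: a = malloc(3) -> a = 0; heap: [0-2 ALLOC][3-50 FREE]
Op 2: a = realloc(a, 12) -> a = 0; heap: [0-11 ALLOC][12-50 FREE]
Op 3: a = realloc(a, 22) -> a = 0; heap: [0-21 ALLOC][22-50 FREE]
Op 4: a = realloc(a, 12) -> a = 0; heap: [0-11 ALLOC][12-50 FREE]
Op 5: free(a) -> (freed a); heap: [0-50 FREE]
malloc(21): first-fit scan over [0-50 FREE] -> 0

Answer: 0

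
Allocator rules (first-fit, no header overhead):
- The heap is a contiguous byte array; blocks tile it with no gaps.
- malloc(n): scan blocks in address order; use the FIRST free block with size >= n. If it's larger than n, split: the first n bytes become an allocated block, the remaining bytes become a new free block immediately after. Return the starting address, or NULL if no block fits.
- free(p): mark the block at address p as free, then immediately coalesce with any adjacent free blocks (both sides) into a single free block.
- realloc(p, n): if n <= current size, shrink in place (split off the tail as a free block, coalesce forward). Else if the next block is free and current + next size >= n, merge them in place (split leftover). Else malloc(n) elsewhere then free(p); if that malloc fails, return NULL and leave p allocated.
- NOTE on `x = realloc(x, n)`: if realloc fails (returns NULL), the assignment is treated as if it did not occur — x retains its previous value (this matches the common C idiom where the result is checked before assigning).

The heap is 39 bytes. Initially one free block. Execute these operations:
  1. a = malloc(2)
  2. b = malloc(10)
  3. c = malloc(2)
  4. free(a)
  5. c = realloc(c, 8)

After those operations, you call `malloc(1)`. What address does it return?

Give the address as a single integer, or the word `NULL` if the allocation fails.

Op 1: a = malloc(2) -> a = 0; heap: [0-1 ALLOC][2-38 FREE]
Op 2: b = malloc(10) -> b = 2; heap: [0-1 ALLOC][2-11 ALLOC][12-38 FREE]
Op 3: c = malloc(2) -> c = 12; heap: [0-1 ALLOC][2-11 ALLOC][12-13 ALLOC][14-38 FREE]
Op 4: free(a) -> (freed a); heap: [0-1 FREE][2-11 ALLOC][12-13 ALLOC][14-38 FREE]
Op 5: c = realloc(c, 8) -> c = 12; heap: [0-1 FREE][2-11 ALLOC][12-19 ALLOC][20-38 FREE]
malloc(1): first-fit scan over [0-1 FREE][2-11 ALLOC][12-19 ALLOC][20-38 FREE] -> 0

Answer: 0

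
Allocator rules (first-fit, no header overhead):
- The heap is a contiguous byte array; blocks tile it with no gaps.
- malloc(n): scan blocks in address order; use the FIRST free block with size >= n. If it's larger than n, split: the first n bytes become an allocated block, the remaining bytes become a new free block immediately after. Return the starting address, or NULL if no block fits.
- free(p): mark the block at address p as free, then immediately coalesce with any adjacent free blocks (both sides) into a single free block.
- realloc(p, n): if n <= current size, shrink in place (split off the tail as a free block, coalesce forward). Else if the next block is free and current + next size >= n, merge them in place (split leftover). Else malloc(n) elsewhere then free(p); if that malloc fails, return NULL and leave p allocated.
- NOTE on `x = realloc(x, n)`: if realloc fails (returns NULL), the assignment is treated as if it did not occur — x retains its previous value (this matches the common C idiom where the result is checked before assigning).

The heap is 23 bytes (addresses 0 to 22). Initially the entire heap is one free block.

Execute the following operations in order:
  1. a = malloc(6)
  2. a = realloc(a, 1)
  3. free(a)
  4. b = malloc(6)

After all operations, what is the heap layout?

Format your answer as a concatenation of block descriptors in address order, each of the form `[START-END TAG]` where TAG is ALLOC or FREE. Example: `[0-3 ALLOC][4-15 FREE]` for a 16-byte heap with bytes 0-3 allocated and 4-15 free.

Op 1: a = malloc(6) -> a = 0; heap: [0-5 ALLOC][6-22 FREE]
Op 2: a = realloc(a, 1) -> a = 0; heap: [0-0 ALLOC][1-22 FREE]
Op 3: free(a) -> (freed a); heap: [0-22 FREE]
Op 4: b = malloc(6) -> b = 0; heap: [0-5 ALLOC][6-22 FREE]

Answer: [0-5 ALLOC][6-22 FREE]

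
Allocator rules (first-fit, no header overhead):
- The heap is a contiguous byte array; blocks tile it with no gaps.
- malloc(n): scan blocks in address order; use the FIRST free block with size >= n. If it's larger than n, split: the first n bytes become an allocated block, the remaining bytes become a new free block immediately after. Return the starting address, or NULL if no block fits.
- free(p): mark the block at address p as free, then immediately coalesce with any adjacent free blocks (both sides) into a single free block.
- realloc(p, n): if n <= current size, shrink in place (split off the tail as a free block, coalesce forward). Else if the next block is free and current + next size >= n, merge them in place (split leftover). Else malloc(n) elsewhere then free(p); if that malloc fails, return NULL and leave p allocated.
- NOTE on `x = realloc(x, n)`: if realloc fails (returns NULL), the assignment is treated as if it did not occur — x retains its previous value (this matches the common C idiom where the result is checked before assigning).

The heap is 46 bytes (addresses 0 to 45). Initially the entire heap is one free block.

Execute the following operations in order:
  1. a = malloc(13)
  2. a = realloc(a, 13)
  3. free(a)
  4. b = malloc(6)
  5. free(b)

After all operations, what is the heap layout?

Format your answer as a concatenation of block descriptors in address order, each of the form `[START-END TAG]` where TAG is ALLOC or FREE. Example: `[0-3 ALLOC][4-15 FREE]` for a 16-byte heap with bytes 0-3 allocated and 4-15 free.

Answer: [0-45 FREE]

Derivation:
Op 1: a = malloc(13) -> a = 0; heap: [0-12 ALLOC][13-45 FREE]
Op 2: a = realloc(a, 13) -> a = 0; heap: [0-12 ALLOC][13-45 FREE]
Op 3: free(a) -> (freed a); heap: [0-45 FREE]
Op 4: b = malloc(6) -> b = 0; heap: [0-5 ALLOC][6-45 FREE]
Op 5: free(b) -> (freed b); heap: [0-45 FREE]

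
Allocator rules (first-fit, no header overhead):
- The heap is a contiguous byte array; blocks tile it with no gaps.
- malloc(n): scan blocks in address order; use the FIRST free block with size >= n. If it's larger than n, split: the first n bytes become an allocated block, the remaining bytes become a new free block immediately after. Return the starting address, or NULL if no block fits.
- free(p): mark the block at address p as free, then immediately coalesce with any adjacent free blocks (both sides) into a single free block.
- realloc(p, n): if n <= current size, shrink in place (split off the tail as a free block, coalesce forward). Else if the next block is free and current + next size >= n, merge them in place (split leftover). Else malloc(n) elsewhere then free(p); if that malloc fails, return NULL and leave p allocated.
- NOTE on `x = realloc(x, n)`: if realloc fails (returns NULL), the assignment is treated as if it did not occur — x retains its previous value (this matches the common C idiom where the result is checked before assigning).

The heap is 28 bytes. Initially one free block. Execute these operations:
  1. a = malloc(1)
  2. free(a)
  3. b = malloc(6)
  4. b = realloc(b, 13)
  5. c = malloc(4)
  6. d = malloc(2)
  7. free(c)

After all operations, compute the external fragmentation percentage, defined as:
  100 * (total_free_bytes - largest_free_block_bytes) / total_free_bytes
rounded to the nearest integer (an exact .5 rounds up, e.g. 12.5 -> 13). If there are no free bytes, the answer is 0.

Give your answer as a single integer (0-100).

Answer: 31

Derivation:
Op 1: a = malloc(1) -> a = 0; heap: [0-0 ALLOC][1-27 FREE]
Op 2: free(a) -> (freed a); heap: [0-27 FREE]
Op 3: b = malloc(6) -> b = 0; heap: [0-5 ALLOC][6-27 FREE]
Op 4: b = realloc(b, 13) -> b = 0; heap: [0-12 ALLOC][13-27 FREE]
Op 5: c = malloc(4) -> c = 13; heap: [0-12 ALLOC][13-16 ALLOC][17-27 FREE]
Op 6: d = malloc(2) -> d = 17; heap: [0-12 ALLOC][13-16 ALLOC][17-18 ALLOC][19-27 FREE]
Op 7: free(c) -> (freed c); heap: [0-12 ALLOC][13-16 FREE][17-18 ALLOC][19-27 FREE]
Free blocks: [4 9] total_free=13 largest=9 -> 100*(13-9)/13 = 400/13 ≈ 30.769 -> rounds to 31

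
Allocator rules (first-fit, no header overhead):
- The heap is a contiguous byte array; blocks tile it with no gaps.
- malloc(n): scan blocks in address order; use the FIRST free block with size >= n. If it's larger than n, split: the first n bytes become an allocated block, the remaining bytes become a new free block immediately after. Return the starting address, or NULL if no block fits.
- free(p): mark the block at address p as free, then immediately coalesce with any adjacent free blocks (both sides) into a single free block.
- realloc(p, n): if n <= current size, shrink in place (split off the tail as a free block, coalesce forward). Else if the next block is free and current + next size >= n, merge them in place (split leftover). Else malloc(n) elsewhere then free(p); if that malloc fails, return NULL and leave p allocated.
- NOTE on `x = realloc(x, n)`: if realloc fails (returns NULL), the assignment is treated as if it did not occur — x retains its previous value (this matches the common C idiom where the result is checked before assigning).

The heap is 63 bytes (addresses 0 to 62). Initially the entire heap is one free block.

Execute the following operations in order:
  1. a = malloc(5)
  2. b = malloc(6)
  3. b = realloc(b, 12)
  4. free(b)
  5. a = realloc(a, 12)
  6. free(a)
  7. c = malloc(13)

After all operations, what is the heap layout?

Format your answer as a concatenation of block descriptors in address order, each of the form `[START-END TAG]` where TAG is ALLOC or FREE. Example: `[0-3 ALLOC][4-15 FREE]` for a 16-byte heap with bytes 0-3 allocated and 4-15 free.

Op 1: a = malloc(5) -> a = 0; heap: [0-4 ALLOC][5-62 FREE]
Op 2: b = malloc(6) -> b = 5; heap: [0-4 ALLOC][5-10 ALLOC][11-62 FREE]
Op 3: b = realloc(b, 12) -> b = 5; heap: [0-4 ALLOC][5-16 ALLOC][17-62 FREE]
Op 4: free(b) -> (freed b); heap: [0-4 ALLOC][5-62 FREE]
Op 5: a = realloc(a, 12) -> a = 0; heap: [0-11 ALLOC][12-62 FREE]
Op 6: free(a) -> (freed a); heap: [0-62 FREE]
Op 7: c = malloc(13) -> c = 0; heap: [0-12 ALLOC][13-62 FREE]

Answer: [0-12 ALLOC][13-62 FREE]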